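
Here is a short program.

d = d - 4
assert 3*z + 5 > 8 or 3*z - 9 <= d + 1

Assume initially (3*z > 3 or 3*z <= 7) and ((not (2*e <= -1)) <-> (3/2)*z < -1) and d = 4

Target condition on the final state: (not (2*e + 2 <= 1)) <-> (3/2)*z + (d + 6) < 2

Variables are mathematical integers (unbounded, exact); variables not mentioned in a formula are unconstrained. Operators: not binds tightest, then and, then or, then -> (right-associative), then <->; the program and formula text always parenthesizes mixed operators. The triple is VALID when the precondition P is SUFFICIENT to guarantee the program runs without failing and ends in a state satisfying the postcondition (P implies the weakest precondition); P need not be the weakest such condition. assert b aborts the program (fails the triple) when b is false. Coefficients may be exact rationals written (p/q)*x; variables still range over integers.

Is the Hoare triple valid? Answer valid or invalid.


Working backward. After the program, the postcondition (not (2*e + 2 <= 1)) <-> (3/2)*z + (d + 6) < 2 must hold; in canonical form it is (not (2*e <= -1)) <-> d + (3/2)*z < -4.
Before assert 3*z + 5 > 8 or 3*z - 9 <= d + 1: (3*z > 3 or 3*z <= d + 10) and ((not (2*e <= -1)) <-> d + (3/2)*z < -4)
Before d := d - 4: (3*z > 3 or 3*z <= d + 6) and ((not (2*e <= -1)) <-> d + (3/2)*z < 0)
The weakest precondition is (3*z > 3 or 3*z <= d + 6) and ((not (2*e <= -1)) <-> d + (3/2)*z < 0).
Check whether (3*z > 3 or 3*z <= 7) and ((not (2*e <= -1)) <-> (3/2)*z < -1) and d = 4 implies it.
Countermodel: at the initial state d = 4, e = 0, z = -1, the precondition holds but the weakest precondition fails.
Answer: invalid


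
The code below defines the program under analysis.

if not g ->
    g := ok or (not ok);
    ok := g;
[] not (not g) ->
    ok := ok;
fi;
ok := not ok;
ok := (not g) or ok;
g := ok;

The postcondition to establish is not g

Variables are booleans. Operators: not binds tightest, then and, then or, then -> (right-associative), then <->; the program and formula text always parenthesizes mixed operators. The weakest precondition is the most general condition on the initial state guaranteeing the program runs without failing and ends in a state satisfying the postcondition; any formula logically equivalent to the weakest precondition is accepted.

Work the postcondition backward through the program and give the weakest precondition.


Working backward. After the program, not g must hold.
Before g := ok: not ok
Before ok := (not g) or ok: not ((not g) or ok)
Before ok := not ok: not ((not g) or (not ok))
Then branch requires true; else branch requires not ((not g) or (not ok)).
Before the if: g -> (not ((not g) or (not ok)))
Answer: WP = g -> (not ((not g) or (not ok)))


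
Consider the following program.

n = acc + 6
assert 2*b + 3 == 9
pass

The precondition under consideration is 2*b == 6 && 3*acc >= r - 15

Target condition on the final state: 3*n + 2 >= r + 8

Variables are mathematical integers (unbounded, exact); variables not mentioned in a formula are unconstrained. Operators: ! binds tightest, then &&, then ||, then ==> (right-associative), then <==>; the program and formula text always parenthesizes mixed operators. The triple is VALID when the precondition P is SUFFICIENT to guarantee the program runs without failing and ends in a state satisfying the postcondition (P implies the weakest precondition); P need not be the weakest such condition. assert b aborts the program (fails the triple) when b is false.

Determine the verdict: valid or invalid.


Working backward. After the program, the postcondition 3*n + 2 >= r + 8 must hold; in canonical form it is 3*n >= r + 6.
Before skip: 3*n >= r + 6
Before assert 2*b + 3 == 9: 2*b == 6 && 3*n >= r + 6
Before n := acc + 6: 2*b == 6 && 3*acc >= r - 12
The weakest precondition is 2*b == 6 && 3*acc >= r - 12.
Check whether 2*b == 6 && 3*acc >= r - 15 implies it.
Countermodel: at the initial state acc = 0, b = 3, r = 13, the precondition holds but the weakest precondition fails.
Answer: invalid


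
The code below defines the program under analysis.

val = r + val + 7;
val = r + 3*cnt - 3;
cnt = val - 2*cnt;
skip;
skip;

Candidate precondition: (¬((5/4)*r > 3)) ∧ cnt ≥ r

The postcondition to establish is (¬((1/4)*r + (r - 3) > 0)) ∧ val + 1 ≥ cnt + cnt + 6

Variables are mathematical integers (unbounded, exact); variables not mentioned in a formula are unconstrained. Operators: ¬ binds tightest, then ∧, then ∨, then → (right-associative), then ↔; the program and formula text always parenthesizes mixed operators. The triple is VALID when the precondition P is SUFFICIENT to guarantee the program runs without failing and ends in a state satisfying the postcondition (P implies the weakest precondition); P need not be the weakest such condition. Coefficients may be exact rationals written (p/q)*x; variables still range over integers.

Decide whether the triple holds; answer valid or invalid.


Working backward. After the program, the postcondition (¬((1/4)*r + (r - 3) > 0)) ∧ val + 1 ≥ cnt + cnt + 6 must hold; in canonical form it is (¬((5/4)*r > 3)) ∧ val ≥ 2*cnt + 5.
Before skip: (¬((5/4)*r > 3)) ∧ val ≥ 2*cnt + 5
Before skip: (¬((5/4)*r > 3)) ∧ val ≥ 2*cnt + 5
Before cnt := val - 2*cnt: (¬((5/4)*r > 3)) ∧ 4*cnt ≥ val + 5
Before val := r + 3*cnt - 3: (¬((5/4)*r > 3)) ∧ cnt ≥ r + 2
Before val := r + val + 7: (¬((5/4)*r > 3)) ∧ cnt ≥ r + 2
The weakest precondition is (¬((5/4)*r > 3)) ∧ cnt ≥ r + 2.
Check whether (¬((5/4)*r > 3)) ∧ cnt ≥ r implies it.
Countermodel: at the initial state cnt = 0, r = 0, the precondition holds but the weakest precondition fails.
Answer: invalid


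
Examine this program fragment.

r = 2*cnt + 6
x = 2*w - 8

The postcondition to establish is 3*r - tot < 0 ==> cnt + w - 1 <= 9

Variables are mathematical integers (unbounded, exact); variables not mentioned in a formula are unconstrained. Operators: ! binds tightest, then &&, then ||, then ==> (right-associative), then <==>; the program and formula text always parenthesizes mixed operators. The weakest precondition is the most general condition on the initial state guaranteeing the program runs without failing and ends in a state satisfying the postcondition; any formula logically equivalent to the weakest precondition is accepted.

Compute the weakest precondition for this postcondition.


Working backward. After the program, the postcondition 3*r - tot < 0 ==> cnt + w - 1 <= 9 must hold; in canonical form it is 3*r < tot ==> cnt + w <= 10.
Before x := 2*w - 8: 3*r < tot ==> cnt + w <= 10
Before r := 2*cnt + 6: 6*cnt < tot - 18 ==> cnt + w <= 10
Answer: WP = 6*cnt < tot - 18 ==> cnt + w <= 10


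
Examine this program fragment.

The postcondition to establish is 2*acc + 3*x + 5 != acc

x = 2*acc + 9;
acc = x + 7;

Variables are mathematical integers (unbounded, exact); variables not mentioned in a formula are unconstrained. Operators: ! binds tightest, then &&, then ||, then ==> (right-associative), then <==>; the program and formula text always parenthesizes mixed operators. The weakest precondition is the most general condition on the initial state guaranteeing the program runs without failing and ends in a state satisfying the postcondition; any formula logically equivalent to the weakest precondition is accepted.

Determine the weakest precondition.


Working backward. After the program, the postcondition 2*acc + 3*x + 5 != acc must hold; in canonical form it is acc + 3*x != -5.
Before acc := x + 7: 4*x != -12
Before x := 2*acc + 9: 8*acc != -48
Answer: WP = 8*acc != -48


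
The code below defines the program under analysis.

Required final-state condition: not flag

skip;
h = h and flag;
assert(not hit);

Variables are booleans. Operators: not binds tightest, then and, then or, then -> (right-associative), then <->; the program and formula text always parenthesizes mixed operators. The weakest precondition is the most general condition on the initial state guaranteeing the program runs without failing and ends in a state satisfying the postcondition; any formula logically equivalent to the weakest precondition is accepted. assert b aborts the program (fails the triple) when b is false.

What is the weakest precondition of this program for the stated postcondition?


Working backward. After the program, not flag must hold.
Before assert not hit: (not hit) and (not flag)
Before h := h and flag: (not hit) and (not flag)
Before skip: (not hit) and (not flag)
Answer: WP = (not hit) and (not flag)


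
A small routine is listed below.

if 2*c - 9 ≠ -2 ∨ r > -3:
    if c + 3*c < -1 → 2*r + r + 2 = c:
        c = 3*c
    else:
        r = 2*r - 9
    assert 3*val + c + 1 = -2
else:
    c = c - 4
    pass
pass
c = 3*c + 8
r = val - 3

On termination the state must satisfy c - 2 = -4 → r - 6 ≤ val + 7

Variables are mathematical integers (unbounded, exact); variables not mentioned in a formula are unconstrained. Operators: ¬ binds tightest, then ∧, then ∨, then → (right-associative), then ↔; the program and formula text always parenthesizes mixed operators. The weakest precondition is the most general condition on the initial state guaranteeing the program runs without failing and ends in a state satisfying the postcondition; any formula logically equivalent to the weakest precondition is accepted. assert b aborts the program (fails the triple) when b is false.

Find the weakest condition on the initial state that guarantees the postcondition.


Working backward. After the program, the postcondition c - 2 = -4 → r - 6 ≤ val + 7 must hold; in canonical form it is c = -2 → r ≤ val + 13.
Before r := val - 3: true
Before c := 3*c + 8: true
Before skip: true
Then branch requires ((4*c < -1 → 3*r = c - 2) → 3*c + 3*val = -3) ∧ ((¬(4*c < -1 → 3*r = c - 2)) → c + 3*val = -3); else branch requires true.
Before the if: (2*c ≠ 7 ∨ r > -3) → (((4*c < -1 → 3*r = c - 2) → 3*c + 3*val = -3) ∧ ((¬(4*c < -1 → 3*r = c - 2)) → c + 3*val = -3))
Answer: WP = (2*c ≠ 7 ∨ r > -3) → (((4*c < -1 → 3*r = c - 2) → 3*c + 3*val = -3) ∧ ((¬(4*c < -1 → 3*r = c - 2)) → c + 3*val = -3))


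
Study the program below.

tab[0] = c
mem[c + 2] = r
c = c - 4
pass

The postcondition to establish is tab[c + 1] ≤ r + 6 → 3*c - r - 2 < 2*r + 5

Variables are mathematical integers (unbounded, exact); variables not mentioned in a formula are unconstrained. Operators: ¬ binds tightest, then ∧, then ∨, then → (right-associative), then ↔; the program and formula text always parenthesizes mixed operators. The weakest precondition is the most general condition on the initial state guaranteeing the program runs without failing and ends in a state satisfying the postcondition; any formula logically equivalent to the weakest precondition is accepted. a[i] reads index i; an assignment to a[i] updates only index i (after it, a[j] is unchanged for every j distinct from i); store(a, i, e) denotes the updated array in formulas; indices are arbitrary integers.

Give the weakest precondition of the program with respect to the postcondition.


Working backward. After the program, the postcondition tab[c + 1] ≤ r + 6 → 3*c - r - 2 < 2*r + 5 must hold; in canonical form it is tab[c + 1] ≤ r + 6 → 3*c < 3*r + 7.
Before skip: tab[c + 1] ≤ r + 6 → 3*c < 3*r + 7
Before c := c - 4: tab[c - 3] ≤ r + 6 → 3*c < 3*r + 19
Before mem[c + 2] := r: tab[c - 3] ≤ r + 6 → 3*c < 3*r + 19
Before tab[0] := c: store(tab, 0, c)[c - 3] ≤ r + 6 → 3*c < 3*r + 19
Answer: WP = store(tab, 0, c)[c - 3] ≤ r + 6 → 3*c < 3*r + 19


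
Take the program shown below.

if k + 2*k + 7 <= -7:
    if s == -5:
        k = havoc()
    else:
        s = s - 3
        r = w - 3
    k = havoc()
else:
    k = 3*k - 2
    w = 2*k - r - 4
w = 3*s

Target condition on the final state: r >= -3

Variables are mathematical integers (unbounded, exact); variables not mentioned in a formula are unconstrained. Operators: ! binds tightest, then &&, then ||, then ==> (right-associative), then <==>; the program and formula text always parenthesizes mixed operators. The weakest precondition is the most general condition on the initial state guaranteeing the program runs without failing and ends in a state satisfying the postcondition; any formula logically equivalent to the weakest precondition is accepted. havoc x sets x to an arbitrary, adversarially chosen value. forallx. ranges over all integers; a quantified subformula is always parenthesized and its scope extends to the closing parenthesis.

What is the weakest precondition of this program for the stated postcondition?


Working backward. After the program, r >= -3 must hold.
Before w := 3*s: r >= -3
Then branch requires (s == -5 ==> r >= -3) && ((!(s == -5)) ==> w >= 0); else branch requires r >= -3.
Before the if: (3*k <= -14 ==> ((s == -5 ==> r >= -3) && ((!(s == -5)) ==> w >= 0))) && ((!(3*k <= -14)) ==> r >= -3)
Answer: WP = (3*k <= -14 ==> ((s == -5 ==> r >= -3) && ((!(s == -5)) ==> w >= 0))) && ((!(3*k <= -14)) ==> r >= -3)


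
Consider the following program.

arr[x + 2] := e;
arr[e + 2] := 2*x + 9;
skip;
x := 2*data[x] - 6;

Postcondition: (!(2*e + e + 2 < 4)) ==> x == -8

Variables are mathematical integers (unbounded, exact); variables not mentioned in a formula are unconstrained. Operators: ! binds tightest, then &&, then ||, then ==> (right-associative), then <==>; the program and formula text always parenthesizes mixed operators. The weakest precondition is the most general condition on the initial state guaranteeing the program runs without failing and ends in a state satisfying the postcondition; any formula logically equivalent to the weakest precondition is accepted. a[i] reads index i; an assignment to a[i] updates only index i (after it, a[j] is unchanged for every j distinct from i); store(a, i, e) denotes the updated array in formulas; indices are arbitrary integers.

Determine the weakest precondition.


Working backward. After the program, the postcondition (!(2*e + e + 2 < 4)) ==> x == -8 must hold; in canonical form it is (!(3*e < 2)) ==> x == -8.
Before x := 2*data[x] - 6: (!(3*e < 2)) ==> 2*data[x] == -2
Before skip: (!(3*e < 2)) ==> 2*data[x] == -2
Before arr[e + 2] := 2*x + 9: (!(3*e < 2)) ==> 2*data[x] == -2
Before arr[x + 2] := e: (!(3*e < 2)) ==> 2*data[x] == -2
Answer: WP = (!(3*e < 2)) ==> 2*data[x] == -2


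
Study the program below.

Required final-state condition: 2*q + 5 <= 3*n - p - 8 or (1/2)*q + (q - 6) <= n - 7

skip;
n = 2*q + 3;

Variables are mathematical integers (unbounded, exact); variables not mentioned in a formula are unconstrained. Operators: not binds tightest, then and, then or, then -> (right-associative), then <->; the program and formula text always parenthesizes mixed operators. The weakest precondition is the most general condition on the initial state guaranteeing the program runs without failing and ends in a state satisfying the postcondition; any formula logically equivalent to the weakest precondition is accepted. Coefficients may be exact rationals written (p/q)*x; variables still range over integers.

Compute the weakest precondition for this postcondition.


Working backward. After the program, the postcondition 2*q + 5 <= 3*n - p - 8 or (1/2)*q + (q - 6) <= n - 7 must hold; in canonical form it is p + 2*q <= 3*n - 13 or (3/2)*q <= n - 1.
Before n := 2*q + 3: p <= 4*q - 4 or (1/2)*q >= -2
Before skip: p <= 4*q - 4 or (1/2)*q >= -2
Answer: WP = p <= 4*q - 4 or (1/2)*q >= -2


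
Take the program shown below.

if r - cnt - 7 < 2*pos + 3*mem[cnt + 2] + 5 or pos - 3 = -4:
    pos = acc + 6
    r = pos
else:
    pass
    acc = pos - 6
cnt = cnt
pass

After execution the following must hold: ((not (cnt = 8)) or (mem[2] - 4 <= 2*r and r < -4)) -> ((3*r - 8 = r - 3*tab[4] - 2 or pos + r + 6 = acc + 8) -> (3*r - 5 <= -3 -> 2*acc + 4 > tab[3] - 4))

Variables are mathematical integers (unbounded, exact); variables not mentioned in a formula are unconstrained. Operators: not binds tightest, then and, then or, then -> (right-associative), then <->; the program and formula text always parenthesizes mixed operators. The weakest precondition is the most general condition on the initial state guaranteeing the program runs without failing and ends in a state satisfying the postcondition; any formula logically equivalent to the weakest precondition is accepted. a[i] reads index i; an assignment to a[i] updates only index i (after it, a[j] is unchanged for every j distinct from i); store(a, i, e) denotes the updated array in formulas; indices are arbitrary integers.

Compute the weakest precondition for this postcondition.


Working backward. After the program, the postcondition ((not (cnt = 8)) or (mem[2] - 4 <= 2*r and r < -4)) -> ((3*r - 8 = r - 3*tab[4] - 2 or pos + r + 6 = acc + 8) -> (3*r - 5 <= -3 -> 2*acc + 4 > tab[3] - 4)) must hold; in canonical form it is ((not (cnt = 8)) or (mem[2] <= 2*r + 4 and r < -4)) -> ((3*tab[4] + 2*r = 6 or pos + r = acc + 2) -> (3*r <= 2 -> 2*acc > tab[3] - 8)).
Before skip: ((not (cnt = 8)) or (mem[2] <= 2*r + 4 and r < -4)) -> ((3*tab[4] + 2*r = 6 or pos + r = acc + 2) -> (3*r <= 2 -> 2*acc > tab[3] - 8))
Before cnt := cnt: ((not (cnt = 8)) or (mem[2] <= 2*r + 4 and r < -4)) -> ((3*tab[4] + 2*r = 6 or pos + r = acc + 2) -> (3*r <= 2 -> 2*acc > tab[3] - 8))
Then branch requires ((not (cnt = 8)) or (mem[2] <= 2*acc + 16 and acc < -10)) -> ((3*tab[4] + 2*acc = -6 or acc = -10) -> (3*acc <= -16 -> 2*acc > tab[3] - 8)); else branch requires ((not (cnt = 8)) or (mem[2] <= 2*r + 4 and r < -4)) -> ((3*tab[4] + 2*r = 6 or r = -4) -> (3*r <= 2 -> 2*pos > tab[3] + 4)).
Before the if: ((r < 3*mem[cnt + 2] + cnt + 2*pos + 12 or pos = -1) -> (((not (cnt = 8)) or (mem[2] <= 2*acc + 16 and acc < -10)) -> ((3*tab[4] + 2*acc = -6 or acc = -10) -> (3*acc <= -16 -> 2*acc > tab[3] - 8)))) and ((not (r < 3*mem[cnt + 2] + cnt + 2*pos + 12 or pos = -1)) -> (((not (cnt = 8)) or (mem[2] <= 2*r + 4 and r < -4)) -> ((3*tab[4] + 2*r = 6 or r = -4) -> (3*r <= 2 -> 2*pos > tab[3] + 4))))
Answer: WP = ((r < 3*mem[cnt + 2] + cnt + 2*pos + 12 or pos = -1) -> (((not (cnt = 8)) or (mem[2] <= 2*acc + 16 and acc < -10)) -> ((3*tab[4] + 2*acc = -6 or acc = -10) -> (3*acc <= -16 -> 2*acc > tab[3] - 8)))) and ((not (r < 3*mem[cnt + 2] + cnt + 2*pos + 12 or pos = -1)) -> (((not (cnt = 8)) or (mem[2] <= 2*r + 4 and r < -4)) -> ((3*tab[4] + 2*r = 6 or r = -4) -> (3*r <= 2 -> 2*pos > tab[3] + 4))))


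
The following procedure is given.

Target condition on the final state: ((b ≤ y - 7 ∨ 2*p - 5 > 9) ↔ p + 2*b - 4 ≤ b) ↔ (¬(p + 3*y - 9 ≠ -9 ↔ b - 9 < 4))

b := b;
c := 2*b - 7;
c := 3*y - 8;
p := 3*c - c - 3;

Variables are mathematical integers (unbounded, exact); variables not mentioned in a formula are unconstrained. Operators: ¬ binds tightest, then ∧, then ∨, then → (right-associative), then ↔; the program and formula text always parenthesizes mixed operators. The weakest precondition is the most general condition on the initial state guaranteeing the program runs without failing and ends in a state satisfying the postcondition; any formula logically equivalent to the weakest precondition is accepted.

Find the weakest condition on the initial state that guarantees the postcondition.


Working backward. After the program, the postcondition ((b ≤ y - 7 ∨ 2*p - 5 > 9) ↔ p + 2*b - 4 ≤ b) ↔ (¬(p + 3*y - 9 ≠ -9 ↔ b - 9 < 4)) must hold; in canonical form it is ((b ≤ y - 7 ∨ 2*p > 14) ↔ b + p ≤ 4) ↔ (¬(p + 3*y ≠ 0 ↔ b < 13)).
Before p := 3*c - c - 3: ((b ≤ y - 7 ∨ 4*c > 20) ↔ b + 2*c ≤ 7) ↔ (¬(2*c + 3*y ≠ 3 ↔ b < 13))
Before c := 3*y - 8: ((b ≤ y - 7 ∨ 12*y > 52) ↔ b + 6*y ≤ 23) ↔ (¬(9*y ≠ 19 ↔ b < 13))
Before c := 2*b - 7: ((b ≤ y - 7 ∨ 12*y > 52) ↔ b + 6*y ≤ 23) ↔ (¬(9*y ≠ 19 ↔ b < 13))
Before b := b: ((b ≤ y - 7 ∨ 12*y > 52) ↔ b + 6*y ≤ 23) ↔ (¬(9*y ≠ 19 ↔ b < 13))
Answer: WP = ((b ≤ y - 7 ∨ 12*y > 52) ↔ b + 6*y ≤ 23) ↔ (¬(9*y ≠ 19 ↔ b < 13))


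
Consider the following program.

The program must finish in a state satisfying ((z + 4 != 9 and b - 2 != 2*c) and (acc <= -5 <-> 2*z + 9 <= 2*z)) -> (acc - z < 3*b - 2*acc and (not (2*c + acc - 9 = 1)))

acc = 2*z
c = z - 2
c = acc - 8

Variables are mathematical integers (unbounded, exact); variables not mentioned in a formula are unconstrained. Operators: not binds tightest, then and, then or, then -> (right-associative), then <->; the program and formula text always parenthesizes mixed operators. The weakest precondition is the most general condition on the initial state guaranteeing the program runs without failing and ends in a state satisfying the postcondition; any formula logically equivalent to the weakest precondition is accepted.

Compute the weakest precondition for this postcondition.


Working backward. After the program, the postcondition ((z + 4 != 9 and b - 2 != 2*c) and (acc <= -5 <-> 2*z + 9 <= 2*z)) -> (acc - z < 3*b - 2*acc and (not (2*c + acc - 9 = 1))) must hold; in canonical form it is (z != 5 and b != 2*c + 2 and (not (acc <= -5))) -> (3*acc < 3*b + z and (not (acc + 2*c = 10))).
Before c := acc - 8: (z != 5 and b != 2*acc - 14 and (not (acc <= -5))) -> (3*acc < 3*b + z and (not (3*acc = 26)))
Before c := z - 2: (z != 5 and b != 2*acc - 14 and (not (acc <= -5))) -> (3*acc < 3*b + z and (not (3*acc = 26)))
Before acc := 2*z: (z != 5 and b != 4*z - 14 and (not (2*z <= -5))) -> (5*z < 3*b and (not (6*z = 26)))
Answer: WP = (z != 5 and b != 4*z - 14 and (not (2*z <= -5))) -> (5*z < 3*b and (not (6*z = 26)))


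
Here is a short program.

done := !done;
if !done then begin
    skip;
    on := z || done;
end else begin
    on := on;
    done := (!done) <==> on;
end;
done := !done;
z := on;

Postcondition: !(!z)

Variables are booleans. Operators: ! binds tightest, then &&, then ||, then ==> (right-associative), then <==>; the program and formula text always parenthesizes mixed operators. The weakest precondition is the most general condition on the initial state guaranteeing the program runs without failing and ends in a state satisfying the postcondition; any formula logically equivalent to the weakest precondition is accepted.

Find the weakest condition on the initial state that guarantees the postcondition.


Working backward. After the program, the postcondition !(!z) must hold; in canonical form it is z.
Before z := on: on
Before done := !done: on
Then branch requires z || done; else branch requires on.
Before the if: ((!done) ==> (z || done)) && (done ==> on)
Before done := !done: (done ==> (z || (!done))) && ((!done) ==> on)
Answer: WP = (done ==> (z || (!done))) && ((!done) ==> on)


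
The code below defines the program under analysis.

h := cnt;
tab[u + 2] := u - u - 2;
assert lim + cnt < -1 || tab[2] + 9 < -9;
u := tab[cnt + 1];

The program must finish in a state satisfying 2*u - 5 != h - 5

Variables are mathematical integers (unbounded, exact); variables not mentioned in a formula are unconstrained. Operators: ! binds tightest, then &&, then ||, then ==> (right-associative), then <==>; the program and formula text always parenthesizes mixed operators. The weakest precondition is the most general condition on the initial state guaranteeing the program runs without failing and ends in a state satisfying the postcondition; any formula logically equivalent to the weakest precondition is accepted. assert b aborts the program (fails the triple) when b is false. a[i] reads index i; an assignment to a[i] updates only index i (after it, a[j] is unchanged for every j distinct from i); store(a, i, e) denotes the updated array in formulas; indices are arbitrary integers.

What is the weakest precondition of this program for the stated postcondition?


Working backward. After the program, the postcondition 2*u - 5 != h - 5 must hold; in canonical form it is 2*u != h.
Before u := tab[cnt + 1]: 2*tab[cnt + 1] != h
Before assert lim + cnt < -1 || tab[2] + 9 < -9: (cnt + lim < -1 || tab[2] < -18) && 2*tab[cnt + 1] != h
Before tab[u + 2] := u - u - 2: (cnt + lim < -1 || store(tab, u + 2, -2)[2] < -18) && 2*store(tab, u + 2, -2)[cnt + 1] != h
Before h := cnt: (cnt + lim < -1 || store(tab, u + 2, -2)[2] < -18) && 2*store(tab, u + 2, -2)[cnt + 1] != cnt
Answer: WP = (cnt + lim < -1 || store(tab, u + 2, -2)[2] < -18) && 2*store(tab, u + 2, -2)[cnt + 1] != cnt


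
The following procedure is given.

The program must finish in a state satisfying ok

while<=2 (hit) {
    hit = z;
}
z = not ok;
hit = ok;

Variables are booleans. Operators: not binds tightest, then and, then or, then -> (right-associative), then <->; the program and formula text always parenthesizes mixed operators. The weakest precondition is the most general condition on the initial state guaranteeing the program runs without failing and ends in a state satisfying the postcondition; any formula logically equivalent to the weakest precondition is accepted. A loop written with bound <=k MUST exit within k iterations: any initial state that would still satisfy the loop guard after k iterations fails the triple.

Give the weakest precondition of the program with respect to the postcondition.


Working backward. After the program, ok must hold.
Before hit := ok: ok
Before z := not ok: ok
Before the loop (bound <=2), unroll the exhaustion recursion (WP_0 = exit-now case; WP_j = one more guarded iteration, up to j = 2):
  WP_0: (not hit) and ok
  WP_1: (hit -> ((not z) and ok)) and ((not hit) -> ok)
  WP_2: (hit -> ((z -> ((not z) and ok)) and ((not z) -> ok))) and ((not hit) -> ok)
So before the loop: (hit -> ((z -> ((not z) and ok)) and ((not z) -> ok))) and ((not hit) -> ok)
Answer: WP = (hit -> ((z -> ((not z) and ok)) and ((not z) -> ok))) and ((not hit) -> ok)


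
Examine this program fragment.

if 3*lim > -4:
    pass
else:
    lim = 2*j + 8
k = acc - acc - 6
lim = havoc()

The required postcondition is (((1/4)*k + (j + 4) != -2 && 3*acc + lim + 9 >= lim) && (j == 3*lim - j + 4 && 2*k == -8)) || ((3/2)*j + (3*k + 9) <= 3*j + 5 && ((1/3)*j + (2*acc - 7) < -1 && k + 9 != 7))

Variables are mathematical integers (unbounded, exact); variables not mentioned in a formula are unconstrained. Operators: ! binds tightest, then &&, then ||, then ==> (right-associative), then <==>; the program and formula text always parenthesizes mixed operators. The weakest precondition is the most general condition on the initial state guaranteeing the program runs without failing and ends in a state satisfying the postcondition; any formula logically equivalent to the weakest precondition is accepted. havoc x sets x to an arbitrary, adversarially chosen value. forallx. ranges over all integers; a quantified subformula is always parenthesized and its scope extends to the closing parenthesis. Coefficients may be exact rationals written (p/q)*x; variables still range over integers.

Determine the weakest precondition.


Working backward. After the program, the postcondition (((1/4)*k + (j + 4) != -2 && 3*acc + lim + 9 >= lim) && (j == 3*lim - j + 4 && 2*k == -8)) || ((3/2)*j + (3*k + 9) <= 3*j + 5 && ((1/3)*j + (2*acc - 7) < -1 && k + 9 != 7)) must hold; in canonical form it is (j + (1/4)*k != -6 && 3*acc >= -9 && 2*j == 3*lim + 4 && 2*k == -8) || (3*k <= (3/2)*j - 4 && 2*acc + (1/3)*j < 6 && k != -2).
Before havoc lim: forall lim_1. ((j + (1/4)*k != -6 && 3*acc >= -9 && 2*j == 3*lim_1 + 4 && 2*k == -8) || (3*k <= (3/2)*j - 4 && 2*acc + (1/3)*j < 6 && k != -2))
Before k := acc - acc - 6: (3/2)*j >= -14 && 2*acc + (1/3)*j < 6
Then branch requires (3/2)*j >= -14 && 2*acc + (1/3)*j < 6; else branch requires (3/2)*j >= -14 && 2*acc + (1/3)*j < 6.
Before the if: (3*lim > -4 ==> ((3/2)*j >= -14 && 2*acc + (1/3)*j < 6)) && ((!(3*lim > -4)) ==> ((3/2)*j >= -14 && 2*acc + (1/3)*j < 6))
Answer: WP = (3*lim > -4 ==> ((3/2)*j >= -14 && 2*acc + (1/3)*j < 6)) && ((!(3*lim > -4)) ==> ((3/2)*j >= -14 && 2*acc + (1/3)*j < 6))


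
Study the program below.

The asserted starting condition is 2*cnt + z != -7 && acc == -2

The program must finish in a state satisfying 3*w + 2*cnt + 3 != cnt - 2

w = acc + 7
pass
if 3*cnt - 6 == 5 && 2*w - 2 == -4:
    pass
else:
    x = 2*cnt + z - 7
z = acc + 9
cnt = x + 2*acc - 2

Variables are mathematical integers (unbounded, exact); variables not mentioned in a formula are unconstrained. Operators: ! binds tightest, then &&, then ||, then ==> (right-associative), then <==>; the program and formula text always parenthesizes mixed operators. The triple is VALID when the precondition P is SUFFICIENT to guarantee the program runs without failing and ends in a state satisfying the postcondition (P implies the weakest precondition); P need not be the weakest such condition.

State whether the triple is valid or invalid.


Working backward. After the program, the postcondition 3*w + 2*cnt + 3 != cnt - 2 must hold; in canonical form it is cnt + 3*w != -5.
Before cnt := x + 2*acc - 2: 2*acc + 3*w + x != -3
Before z := acc + 9: 2*acc + 3*w + x != -3
Then branch requires 2*acc + 3*w + x != -3; else branch requires 2*acc + 2*cnt + 3*w + z != 4.
Before the if: ((3*cnt == 11 && 2*w == -2) ==> 2*acc + 3*w + x != -3) && ((!(3*cnt == 11 && 2*w == -2)) ==> 2*acc + 2*cnt + 3*w + z != 4)
Before skip: ((3*cnt == 11 && 2*w == -2) ==> 2*acc + 3*w + x != -3) && ((!(3*cnt == 11 && 2*w == -2)) ==> 2*acc + 2*cnt + 3*w + z != 4)
Before w := acc + 7: ((3*cnt == 11 && 2*acc == -16) ==> 5*acc + x != -24) && ((!(3*cnt == 11 && 2*acc == -16)) ==> 5*acc + 2*cnt + z != -17)
The weakest precondition is ((3*cnt == 11 && 2*acc == -16) ==> 5*acc + x != -24) && ((!(3*cnt == 11 && 2*acc == -16)) ==> 5*acc + 2*cnt + z != -17).
Check whether 2*cnt + z != -7 && acc == -2 implies it.
Every state satisfying the precondition satisfies the weakest precondition: the implication holds.
Answer: valid


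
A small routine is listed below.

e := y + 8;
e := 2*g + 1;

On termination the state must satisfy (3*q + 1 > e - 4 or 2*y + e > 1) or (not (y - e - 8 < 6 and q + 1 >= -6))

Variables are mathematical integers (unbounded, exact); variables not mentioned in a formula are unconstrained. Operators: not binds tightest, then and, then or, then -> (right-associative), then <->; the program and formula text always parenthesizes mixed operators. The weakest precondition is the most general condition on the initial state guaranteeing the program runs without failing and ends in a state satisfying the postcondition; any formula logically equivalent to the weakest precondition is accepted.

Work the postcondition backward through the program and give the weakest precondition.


Working backward. After the program, the postcondition (3*q + 1 > e - 4 or 2*y + e > 1) or (not (y - e - 8 < 6 and q + 1 >= -6)) must hold; in canonical form it is 3*q > e - 5 or e + 2*y > 1 or (not (y < e + 14 and q >= -7)).
Before e := 2*g + 1: 3*q > 2*g - 4 or 2*g + 2*y > 0 or (not (y < 2*g + 15 and q >= -7))
Before e := y + 8: 3*q > 2*g - 4 or 2*g + 2*y > 0 or (not (y < 2*g + 15 and q >= -7))
Answer: WP = 3*q > 2*g - 4 or 2*g + 2*y > 0 or (not (y < 2*g + 15 and q >= -7))


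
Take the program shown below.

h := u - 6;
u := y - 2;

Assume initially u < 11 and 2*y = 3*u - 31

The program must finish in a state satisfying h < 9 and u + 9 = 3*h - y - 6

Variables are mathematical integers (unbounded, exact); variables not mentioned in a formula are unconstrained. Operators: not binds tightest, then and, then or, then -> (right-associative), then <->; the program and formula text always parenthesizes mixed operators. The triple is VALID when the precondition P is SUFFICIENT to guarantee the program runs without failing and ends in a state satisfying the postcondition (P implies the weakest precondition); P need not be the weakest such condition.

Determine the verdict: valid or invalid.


Working backward. After the program, the postcondition h < 9 and u + 9 = 3*h - y - 6 must hold; in canonical form it is h < 9 and u + y = 3*h - 15.
Before u := y - 2: h < 9 and 2*y = 3*h - 13
Before h := u - 6: u < 15 and 2*y = 3*u - 31
The weakest precondition is u < 15 and 2*y = 3*u - 31.
Check whether u < 11 and 2*y = 3*u - 31 implies it.
Every state satisfying the precondition satisfies the weakest precondition: the implication holds.
Answer: valid


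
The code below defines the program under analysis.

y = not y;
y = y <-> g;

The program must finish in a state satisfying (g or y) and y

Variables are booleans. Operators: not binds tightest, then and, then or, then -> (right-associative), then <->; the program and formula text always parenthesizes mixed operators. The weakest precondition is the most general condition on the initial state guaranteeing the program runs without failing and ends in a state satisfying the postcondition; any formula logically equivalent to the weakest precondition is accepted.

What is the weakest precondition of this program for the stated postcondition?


Working backward. After the program, (g or y) and y must hold.
Before y := y <-> g: (g or (y <-> g)) and (y <-> g)
Before y := not y: (g or ((not y) <-> g)) and ((not y) <-> g)
Answer: WP = (g or ((not y) <-> g)) and ((not y) <-> g)


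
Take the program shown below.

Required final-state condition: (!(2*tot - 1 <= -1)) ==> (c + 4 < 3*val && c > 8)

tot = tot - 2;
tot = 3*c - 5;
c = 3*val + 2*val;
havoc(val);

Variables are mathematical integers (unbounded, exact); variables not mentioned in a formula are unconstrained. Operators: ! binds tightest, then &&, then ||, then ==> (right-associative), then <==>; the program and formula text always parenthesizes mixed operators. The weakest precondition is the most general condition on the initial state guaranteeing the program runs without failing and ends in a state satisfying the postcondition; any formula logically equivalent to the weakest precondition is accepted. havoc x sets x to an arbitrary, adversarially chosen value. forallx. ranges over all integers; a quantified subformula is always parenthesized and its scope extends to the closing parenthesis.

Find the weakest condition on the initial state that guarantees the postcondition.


Working backward. After the program, the postcondition (!(2*tot - 1 <= -1)) ==> (c + 4 < 3*val && c > 8) must hold; in canonical form it is (!(2*tot <= 0)) ==> (c < 3*val - 4 && c > 8).
Before havoc val: forall val_1. ((!(2*tot <= 0)) ==> (c < 3*val_1 - 4 && c > 8))
Before c := 3*val + 2*val: forall val_1. ((!(2*tot <= 0)) ==> (5*val < 3*val_1 - 4 && 5*val > 8))
Before tot := 3*c - 5: forall val_1. ((!(6*c <= 10)) ==> (5*val < 3*val_1 - 4 && 5*val > 8))
Before tot := tot - 2: forall val_1. ((!(6*c <= 10)) ==> (5*val < 3*val_1 - 4 && 5*val > 8))
Answer: WP = forall val_1. ((!(6*c <= 10)) ==> (5*val < 3*val_1 - 4 && 5*val > 8))


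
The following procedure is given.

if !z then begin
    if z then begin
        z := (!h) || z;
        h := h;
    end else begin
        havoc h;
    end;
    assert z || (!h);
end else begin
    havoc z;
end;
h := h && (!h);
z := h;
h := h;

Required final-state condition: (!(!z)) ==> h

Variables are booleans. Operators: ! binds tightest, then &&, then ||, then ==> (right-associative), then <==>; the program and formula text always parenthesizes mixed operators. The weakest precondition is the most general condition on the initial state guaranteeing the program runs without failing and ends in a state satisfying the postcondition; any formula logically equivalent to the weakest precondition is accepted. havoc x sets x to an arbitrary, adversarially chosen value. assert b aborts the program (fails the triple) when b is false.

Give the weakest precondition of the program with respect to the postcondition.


Working backward. After the program, the postcondition (!(!z)) ==> h must hold; in canonical form it is z ==> h.
Before h := h: z ==> h
Before z := h: true
Before h := h && (!h): true
Then branch requires (z ==> ((!h) || z)) && ((!z) ==> z); else branch requires true.
Before the if: (!z) ==> ((z ==> ((!h) || z)) && ((!z) ==> z))
Answer: WP = (!z) ==> ((z ==> ((!h) || z)) && ((!z) ==> z))


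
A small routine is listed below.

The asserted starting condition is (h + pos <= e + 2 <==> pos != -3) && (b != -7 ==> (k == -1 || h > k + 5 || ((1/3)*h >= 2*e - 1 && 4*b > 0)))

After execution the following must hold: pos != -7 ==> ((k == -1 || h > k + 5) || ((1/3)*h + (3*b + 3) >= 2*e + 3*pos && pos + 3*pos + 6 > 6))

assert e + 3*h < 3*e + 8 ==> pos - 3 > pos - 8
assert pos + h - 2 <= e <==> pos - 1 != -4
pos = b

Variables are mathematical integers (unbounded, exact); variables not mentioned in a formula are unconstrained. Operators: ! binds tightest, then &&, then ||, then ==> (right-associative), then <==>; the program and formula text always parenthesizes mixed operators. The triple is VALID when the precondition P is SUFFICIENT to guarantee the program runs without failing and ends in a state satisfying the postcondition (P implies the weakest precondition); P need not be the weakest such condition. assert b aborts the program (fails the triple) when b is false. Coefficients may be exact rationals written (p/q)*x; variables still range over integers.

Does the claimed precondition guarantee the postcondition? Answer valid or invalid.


Working backward. After the program, the postcondition pos != -7 ==> ((k == -1 || h > k + 5) || ((1/3)*h + (3*b + 3) >= 2*e + 3*pos && pos + 3*pos + 6 > 6)) must hold; in canonical form it is pos != -7 ==> (k == -1 || h > k + 5 || (3*b + (1/3)*h >= 2*e + 3*pos - 3 && 4*pos > 0)).
Before pos := b: b != -7 ==> (k == -1 || h > k + 5 || ((1/3)*h >= 2*e - 3 && 4*b > 0))
Before assert pos + h - 2 <= e <==> pos - 1 != -4: (h + pos <= e + 2 <==> pos != -3) && (b != -7 ==> (k == -1 || h > k + 5 || ((1/3)*h >= 2*e - 3 && 4*b > 0)))
Before assert e + 3*h < 3*e + 8 ==> pos - 3 > pos - 8: (h + pos <= e + 2 <==> pos != -3) && (b != -7 ==> (k == -1 || h > k + 5 || ((1/3)*h >= 2*e - 3 && 4*b > 0)))
The weakest precondition is (h + pos <= e + 2 <==> pos != -3) && (b != -7 ==> (k == -1 || h > k + 5 || ((1/3)*h >= 2*e - 3 && 4*b > 0))).
Check whether (h + pos <= e + 2 <==> pos != -3) && (b != -7 ==> (k == -1 || h > k + 5 || ((1/3)*h >= 2*e - 1 && 4*b > 0))) implies it.
Every state satisfying the precondition satisfies the weakest precondition: the implication holds.
Answer: valid


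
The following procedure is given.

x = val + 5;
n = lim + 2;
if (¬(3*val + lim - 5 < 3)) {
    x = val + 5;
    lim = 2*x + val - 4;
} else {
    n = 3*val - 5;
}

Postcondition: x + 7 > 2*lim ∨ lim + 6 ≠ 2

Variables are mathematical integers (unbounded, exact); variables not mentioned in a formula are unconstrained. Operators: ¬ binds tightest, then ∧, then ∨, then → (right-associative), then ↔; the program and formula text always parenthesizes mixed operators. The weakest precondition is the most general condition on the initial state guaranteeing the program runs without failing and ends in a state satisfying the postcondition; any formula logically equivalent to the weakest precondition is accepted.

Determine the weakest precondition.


Working backward. After the program, the postcondition x + 7 > 2*lim ∨ lim + 6 ≠ 2 must hold; in canonical form it is x > 2*lim - 7 ∨ lim ≠ -4.
Then branch requires 5*val < 0 ∨ 3*val ≠ -10; else branch requires x > 2*lim - 7 ∨ lim ≠ -4.
Before the if: ((¬(lim + 3*val < 8)) → (5*val < 0 ∨ 3*val ≠ -10)) ∧ (lim + 3*val < 8 → (x > 2*lim - 7 ∨ lim ≠ -4))
Before n := lim + 2: ((¬(lim + 3*val < 8)) → (5*val < 0 ∨ 3*val ≠ -10)) ∧ (lim + 3*val < 8 → (x > 2*lim - 7 ∨ lim ≠ -4))
Before x := val + 5: ((¬(lim + 3*val < 8)) → (5*val < 0 ∨ 3*val ≠ -10)) ∧ (lim + 3*val < 8 → (val > 2*lim - 12 ∨ lim ≠ -4))
Answer: WP = ((¬(lim + 3*val < 8)) → (5*val < 0 ∨ 3*val ≠ -10)) ∧ (lim + 3*val < 8 → (val > 2*lim - 12 ∨ lim ≠ -4))


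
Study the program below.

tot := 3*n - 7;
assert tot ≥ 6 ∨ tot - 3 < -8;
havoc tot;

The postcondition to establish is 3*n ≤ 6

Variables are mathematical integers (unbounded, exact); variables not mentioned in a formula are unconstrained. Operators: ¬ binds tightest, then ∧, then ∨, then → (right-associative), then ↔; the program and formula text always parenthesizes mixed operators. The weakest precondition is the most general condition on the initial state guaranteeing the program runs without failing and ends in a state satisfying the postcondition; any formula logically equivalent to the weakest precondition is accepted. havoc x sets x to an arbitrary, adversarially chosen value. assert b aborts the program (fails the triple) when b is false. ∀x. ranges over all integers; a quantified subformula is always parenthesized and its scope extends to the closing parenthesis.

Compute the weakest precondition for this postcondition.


Working backward. After the program, 3*n ≤ 6 must hold.
Before havoc tot: 3*n ≤ 6
Before assert tot ≥ 6 ∨ tot - 3 < -8: (tot ≥ 6 ∨ tot < -5) ∧ 3*n ≤ 6
Before tot := 3*n - 7: (3*n ≥ 13 ∨ 3*n < 2) ∧ 3*n ≤ 6
Answer: WP = (3*n ≥ 13 ∨ 3*n < 2) ∧ 3*n ≤ 6
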